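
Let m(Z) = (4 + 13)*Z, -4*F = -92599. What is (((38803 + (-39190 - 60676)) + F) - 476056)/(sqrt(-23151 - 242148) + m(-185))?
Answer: 6465733165/40625296 + 2055877*I*sqrt(265299)/40625296 ≈ 159.16 + 26.066*I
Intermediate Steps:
F = 92599/4 (F = -1/4*(-92599) = 92599/4 ≈ 23150.)
m(Z) = 17*Z
(((38803 + (-39190 - 60676)) + F) - 476056)/(sqrt(-23151 - 242148) + m(-185)) = (((38803 + (-39190 - 60676)) + 92599/4) - 476056)/(sqrt(-23151 - 242148) + 17*(-185)) = (((38803 - 99866) + 92599/4) - 476056)/(sqrt(-265299) - 3145) = ((-61063 + 92599/4) - 476056)/(I*sqrt(265299) - 3145) = (-151653/4 - 476056)/(-3145 + I*sqrt(265299)) = -2055877/(4*(-3145 + I*sqrt(265299)))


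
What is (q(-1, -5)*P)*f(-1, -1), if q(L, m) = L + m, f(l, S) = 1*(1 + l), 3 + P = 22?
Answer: 0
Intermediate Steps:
P = 19 (P = -3 + 22 = 19)
f(l, S) = 1 + l
(q(-1, -5)*P)*f(-1, -1) = ((-1 - 5)*19)*(1 - 1) = -6*19*0 = -114*0 = 0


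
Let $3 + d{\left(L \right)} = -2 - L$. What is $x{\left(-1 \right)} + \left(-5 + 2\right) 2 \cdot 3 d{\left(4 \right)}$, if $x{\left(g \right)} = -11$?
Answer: $151$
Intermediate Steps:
$d{\left(L \right)} = -5 - L$ ($d{\left(L \right)} = -3 - \left(2 + L\right) = -5 - L$)
$x{\left(-1 \right)} + \left(-5 + 2\right) 2 \cdot 3 d{\left(4 \right)} = -11 + \left(-5 + 2\right) 2 \cdot 3 \left(-5 - 4\right) = -11 + \left(-3\right) 2 \cdot 3 \left(-5 - 4\right) = -11 + \left(-6\right) 3 \left(-9\right) = -11 - -162 = -11 + 162 = 151$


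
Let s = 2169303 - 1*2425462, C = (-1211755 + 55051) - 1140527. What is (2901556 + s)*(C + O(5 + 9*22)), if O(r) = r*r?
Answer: -5968073830734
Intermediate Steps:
C = -2297231 (C = -1156704 - 1140527 = -2297231)
O(r) = r**2
s = -256159 (s = 2169303 - 2425462 = -256159)
(2901556 + s)*(C + O(5 + 9*22)) = (2901556 - 256159)*(-2297231 + (5 + 9*22)**2) = 2645397*(-2297231 + (5 + 198)**2) = 2645397*(-2297231 + 203**2) = 2645397*(-2297231 + 41209) = 2645397*(-2256022) = -5968073830734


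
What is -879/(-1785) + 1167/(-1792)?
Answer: -24187/152320 ≈ -0.15879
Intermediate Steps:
-879/(-1785) + 1167/(-1792) = -879*(-1/1785) + 1167*(-1/1792) = 293/595 - 1167/1792 = -24187/152320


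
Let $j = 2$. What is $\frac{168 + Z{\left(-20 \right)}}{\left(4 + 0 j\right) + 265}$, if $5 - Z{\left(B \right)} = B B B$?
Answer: $\frac{8173}{269} \approx 30.383$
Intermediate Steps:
$Z{\left(B \right)} = 5 - B^{3}$ ($Z{\left(B \right)} = 5 - B B B = 5 - B^{2} B = 5 - B^{3}$)
$\frac{168 + Z{\left(-20 \right)}}{\left(4 + 0 j\right) + 265} = \frac{168 + \left(5 - \left(-20\right)^{3}\right)}{\left(4 + 0 \cdot 2\right) + 265} = \frac{168 + \left(5 - -8000\right)}{\left(4 + 0\right) + 265} = \frac{168 + \left(5 + 8000\right)}{4 + 265} = \frac{168 + 8005}{269} = 8173 \cdot \frac{1}{269} = \frac{8173}{269}$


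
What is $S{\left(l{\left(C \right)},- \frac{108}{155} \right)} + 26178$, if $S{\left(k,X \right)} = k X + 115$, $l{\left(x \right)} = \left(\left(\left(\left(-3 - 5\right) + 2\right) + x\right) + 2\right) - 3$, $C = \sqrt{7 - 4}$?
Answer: $\frac{4076171}{155} - \frac{108 \sqrt{3}}{155} \approx 26297.0$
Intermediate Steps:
$C = \sqrt{3} \approx 1.732$
$l{\left(x \right)} = -7 + x$ ($l{\left(x \right)} = \left(\left(\left(-8 + 2\right) + x\right) + 2\right) - 3 = \left(\left(-6 + x\right) + 2\right) - 3 = \left(-4 + x\right) - 3 = -7 + x$)
$S{\left(k,X \right)} = 115 + X k$ ($S{\left(k,X \right)} = X k + 115 = 115 + X k$)
$S{\left(l{\left(C \right)},- \frac{108}{155} \right)} + 26178 = \left(115 + - \frac{108}{155} \left(-7 + \sqrt{3}\right)\right) + 26178 = \left(115 + \left(-108\right) \frac{1}{155} \left(-7 + \sqrt{3}\right)\right) + 26178 = \left(115 - \frac{108 \left(-7 + \sqrt{3}\right)}{155}\right) + 26178 = \left(115 + \left(\frac{756}{155} - \frac{108 \sqrt{3}}{155}\right)\right) + 26178 = \left(\frac{18581}{155} - \frac{108 \sqrt{3}}{155}\right) + 26178 = \frac{4076171}{155} - \frac{108 \sqrt{3}}{155}$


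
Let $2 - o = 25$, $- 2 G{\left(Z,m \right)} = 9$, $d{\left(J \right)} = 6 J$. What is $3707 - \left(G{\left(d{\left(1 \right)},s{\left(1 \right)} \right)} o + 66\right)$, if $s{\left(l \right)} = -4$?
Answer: $\frac{7075}{2} \approx 3537.5$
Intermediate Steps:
$G{\left(Z,m \right)} = - \frac{9}{2}$ ($G{\left(Z,m \right)} = \left(- \frac{1}{2}\right) 9 = - \frac{9}{2}$)
$o = -23$ ($o = 2 - 25 = -23$)
$3707 - \left(G{\left(d{\left(1 \right)},s{\left(1 \right)} \right)} o + 66\right) = 3707 - \left(\left(- \frac{9}{2}\right) \left(-23\right) + 66\right) = 3707 - \left(\frac{207}{2} + 66\right) = 3707 - \frac{339}{2} = \frac{7075}{2}$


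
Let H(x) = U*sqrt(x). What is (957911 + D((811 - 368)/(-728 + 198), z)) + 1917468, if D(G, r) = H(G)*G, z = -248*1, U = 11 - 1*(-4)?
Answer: 2875379 - 1329*I*sqrt(234790)/56180 ≈ 2.8754e+6 - 11.463*I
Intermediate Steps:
U = 15 (U = 11 + 4 = 15)
z = -248
H(x) = 15*sqrt(x)
D(G, r) = 15*G**(3/2) (D(G, r) = (15*sqrt(G))*G = 15*G**(3/2))
(957911 + D((811 - 368)/(-728 + 198), z)) + 1917468 = (957911 + 15*((811 - 368)/(-728 + 198))**(3/2)) + 1917468 = (957911 + 15*(443/(-530))**(3/2)) + 1917468 = (957911 + 15*(443*(-1/530))**(3/2)) + 1917468 = (957911 + 15*(-443/530)**(3/2)) + 1917468 = (957911 + 15*(-443*I*sqrt(234790)/280900)) + 1917468 = (957911 - 1329*I*sqrt(234790)/56180) + 1917468 = 2875379 - 1329*I*sqrt(234790)/56180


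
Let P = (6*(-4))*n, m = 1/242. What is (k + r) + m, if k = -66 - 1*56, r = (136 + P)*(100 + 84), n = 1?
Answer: 4957613/242 ≈ 20486.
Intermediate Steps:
m = 1/242 ≈ 0.0041322
P = -24 (P = (6*(-4))*1 = -24*1 = -24)
r = 20608 (r = (136 - 24)*(100 + 84) = 112*184 = 20608)
k = -122 (k = -66 - 56 = -122)
(k + r) + m = (-122 + 20608) + 1/242 = 20486 + 1/242 = 4957613/242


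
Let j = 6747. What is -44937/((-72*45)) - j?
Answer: -2423927/360 ≈ -6733.1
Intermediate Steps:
-44937/((-72*45)) - j = -44937/((-72*45)) - 1*6747 = -44937/(-3240) - 6747 = -44937*(-1/3240) - 6747 = 4993/360 - 6747 = -2423927/360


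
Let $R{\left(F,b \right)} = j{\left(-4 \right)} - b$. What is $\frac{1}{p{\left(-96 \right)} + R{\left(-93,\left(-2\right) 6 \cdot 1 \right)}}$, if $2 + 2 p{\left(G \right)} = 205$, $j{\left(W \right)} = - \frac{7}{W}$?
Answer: $\frac{4}{461} \approx 0.0086768$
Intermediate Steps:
$p{\left(G \right)} = \frac{203}{2}$ ($p{\left(G \right)} = -1 + \frac{1}{2} \cdot 205 = -1 + \frac{205}{2} = \frac{203}{2}$)
$R{\left(F,b \right)} = \frac{7}{4} - b$ ($R{\left(F,b \right)} = - \frac{7}{-4} - b = \left(-7\right) \left(- \frac{1}{4}\right) - b = \frac{7}{4} - b$)
$\frac{1}{p{\left(-96 \right)} + R{\left(-93,\left(-2\right) 6 \cdot 1 \right)}} = \frac{1}{\frac{203}{2} - \left(- \frac{7}{4} + \left(-2\right) 6 \cdot 1\right)} = \frac{1}{\frac{203}{2} - \left(- \frac{7}{4} - 12\right)} = \frac{1}{\frac{203}{2} + \left(\frac{7}{4} - -12\right)} = \frac{1}{\frac{203}{2} + \left(\frac{7}{4} + 12\right)} = \frac{1}{\frac{203}{2} + \frac{55}{4}} = \frac{1}{\frac{461}{4}} = \frac{4}{461}$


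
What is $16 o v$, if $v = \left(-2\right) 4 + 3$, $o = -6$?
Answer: $480$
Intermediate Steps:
$v = -5$ ($v = -8 + 3 = -5$)
$16 o v = 16 \left(-6\right) \left(-5\right) = \left(-96\right) \left(-5\right) = 480$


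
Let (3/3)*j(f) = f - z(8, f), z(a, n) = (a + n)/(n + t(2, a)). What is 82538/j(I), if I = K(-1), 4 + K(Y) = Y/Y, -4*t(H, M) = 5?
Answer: -1403146/31 ≈ -45263.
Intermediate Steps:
t(H, M) = -5/4 (t(H, M) = -1/4*5 = -5/4)
K(Y) = -3 (K(Y) = -4 + Y/Y = -4 + 1 = -3)
I = -3
z(a, n) = (a + n)/(-5/4 + n) (z(a, n) = (a + n)/(n - 5/4) = (a + n)/(-5/4 + n))
j(f) = f - 4*(8 + f)/(-5 + 4*f)
82538/j(I) = 82538/(((-32 - 9*(-3) + 4*(-3)**2)/(-5 + 4*(-3)))) = 82538/(((-32 + 27 + 4*9)/(-5 - 12))) = 82538/(((-32 + 27 + 36)/(-17))) = 82538/((-1/17*31)) = 82538/(-31/17) = 82538*(-17/31) = -1403146/31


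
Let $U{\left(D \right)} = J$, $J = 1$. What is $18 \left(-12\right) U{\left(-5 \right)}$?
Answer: $-216$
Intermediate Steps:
$U{\left(D \right)} = 1$
$18 \left(-12\right) U{\left(-5 \right)} = 18 \left(-12\right) 1 = \left(-216\right) 1 = -216$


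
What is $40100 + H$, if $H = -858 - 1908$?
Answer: $37334$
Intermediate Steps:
$H = -2766$ ($H = -858 - 1908 = -2766$)
$40100 + H = 40100 - 2766 = 37334$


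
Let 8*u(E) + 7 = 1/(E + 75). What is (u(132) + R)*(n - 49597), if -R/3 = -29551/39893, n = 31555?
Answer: -66939055532/2752617 ≈ -24318.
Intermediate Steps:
u(E) = -7/8 + 1/(8*(75 + E)) (u(E) = -7/8 + 1/(8*(E + 75)) = -7/8 + 1/(8*(75 + E)))
R = 88653/39893 (R = -(-88653)/39893 = -3*(-29551/39893) = 88653/39893 ≈ 2.2223)
(u(132) + R)*(n - 49597) = ((-524 - 7*132)/(8*(75 + 132)) + 88653/39893)*(31555 - 49597) = ((1/8)*(-524 - 924)/207 + 88653/39893)*(-18042) = ((1/8)*(1/207)*(-1448) + 88653/39893)*(-18042) = (-181/207 + 88653/39893)*(-18042) = (11130538/8257851)*(-18042) = -66939055532/2752617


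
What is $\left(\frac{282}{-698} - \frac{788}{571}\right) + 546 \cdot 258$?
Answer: $\frac{28071678649}{199279} \approx 1.4087 \cdot 10^{5}$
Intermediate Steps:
$\left(\frac{282}{-698} - \frac{788}{571}\right) + 546 \cdot 258 = \left(282 \left(- \frac{1}{698}\right) - \frac{788}{571}\right) + 140868 = \left(- \frac{141}{349} - \frac{788}{571}\right) + 140868 = - \frac{355523}{199279} + 140868 = \frac{28071678649}{199279}$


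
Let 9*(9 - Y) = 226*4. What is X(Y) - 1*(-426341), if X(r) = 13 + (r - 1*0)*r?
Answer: 35212003/81 ≈ 4.3472e+5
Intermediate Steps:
Y = -823/9 (Y = 9 - 226*4/9 = 9 - ⅑*904 = 9 - 904/9 = -823/9 ≈ -91.444)
X(r) = 13 + r² (X(r) = 13 + (r + 0)*r = 13 + r*r = 13 + r²)
X(Y) - 1*(-426341) = (13 + (-823/9)²) - 1*(-426341) = (13 + 677329/81) + 426341 = 678382/81 + 426341 = 35212003/81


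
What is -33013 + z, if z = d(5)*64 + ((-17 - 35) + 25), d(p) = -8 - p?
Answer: -33872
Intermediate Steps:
z = -859 (z = (-8 - 1*5)*64 + ((-17 - 35) + 25) = (-8 - 5)*64 + (-52 + 25) = -13*64 - 27 = -832 - 27 = -859)
-33013 + z = -33013 - 859 = -33872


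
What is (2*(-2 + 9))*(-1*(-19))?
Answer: 266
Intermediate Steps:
(2*(-2 + 9))*(-1*(-19)) = (2*7)*19 = 14*19 = 266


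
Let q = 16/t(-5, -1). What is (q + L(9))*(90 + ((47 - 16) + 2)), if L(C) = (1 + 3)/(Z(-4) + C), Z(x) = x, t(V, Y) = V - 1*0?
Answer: -1476/5 ≈ -295.20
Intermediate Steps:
t(V, Y) = V (t(V, Y) = V + 0 = V)
L(C) = 4/(-4 + C) (L(C) = (1 + 3)/(-4 + C) = 4/(-4 + C))
q = -16/5 (q = 16/(-5) = 16*(-⅕) = -16/5 ≈ -3.2000)
(q + L(9))*(90 + ((47 - 16) + 2)) = (-16/5 + 4/(-4 + 9))*(90 + ((47 - 16) + 2)) = (-16/5 + 4/5)*(90 + (31 + 2)) = (-16/5 + 4*(⅕))*(90 + 33) = (-16/5 + ⅘)*123 = -12/5*123 = -1476/5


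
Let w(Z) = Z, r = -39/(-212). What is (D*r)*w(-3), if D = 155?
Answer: -18135/212 ≈ -85.542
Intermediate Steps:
r = 39/212 (r = -39*(-1/212) = 39/212 ≈ 0.18396)
(D*r)*w(-3) = (155*(39/212))*(-3) = (6045/212)*(-3) = -18135/212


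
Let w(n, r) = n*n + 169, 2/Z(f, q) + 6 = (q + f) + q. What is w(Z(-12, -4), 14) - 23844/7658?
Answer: 107349080/647101 ≈ 165.89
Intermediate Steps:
Z(f, q) = 2/(-6 + f + 2*q) (Z(f, q) = 2/(-6 + ((q + f) + q)) = 2/(-6 + ((f + q) + q)) = 2/(-6 + (f + 2*q)) = 2/(-6 + f + 2*q))
w(n, r) = 169 + n² (w(n, r) = n² + 169 = 169 + n²)
w(Z(-12, -4), 14) - 23844/7658 = (169 + (2/(-6 - 12 + 2*(-4)))²) - 23844/7658 = (169 + (2/(-6 - 12 - 8))²) - 23844*1/7658 = (169 + (2/(-26))²) - 11922/3829 = (169 + (2*(-1/26))²) - 11922/3829 = (169 + (-1/13)²) - 11922/3829 = (169 + 1/169) - 11922/3829 = 28562/169 - 11922/3829 = 107349080/647101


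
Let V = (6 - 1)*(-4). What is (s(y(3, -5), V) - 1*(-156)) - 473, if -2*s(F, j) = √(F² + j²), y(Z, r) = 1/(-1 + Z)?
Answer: -317 - √1601/4 ≈ -327.00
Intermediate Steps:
V = -20 (V = 5*(-4) = -20)
s(F, j) = -√(F² + j²)/2
(s(y(3, -5), V) - 1*(-156)) - 473 = (-√((1/(-1 + 3))² + (-20)²)/2 - 1*(-156)) - 473 = (-√((1/2)² + 400)/2 + 156) - 473 = (-√((½)² + 400)/2 + 156) - 473 = (-√(¼ + 400)/2 + 156) - 473 = (-√1601/4 + 156) - 473 = (156 - √1601/4) - 473 = -317 - √1601/4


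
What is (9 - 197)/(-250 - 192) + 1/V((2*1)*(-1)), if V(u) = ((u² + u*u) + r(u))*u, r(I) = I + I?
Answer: 531/1768 ≈ 0.30034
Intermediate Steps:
r(I) = 2*I
V(u) = u*(2*u + 2*u²) (V(u) = ((u² + u*u) + 2*u)*u = ((u² + u²) + 2*u)*u = (2*u² + 2*u)*u = (2*u + 2*u²)*u = u*(2*u + 2*u²))
(9 - 197)/(-250 - 192) + 1/V((2*1)*(-1)) = (9 - 197)/(-250 - 192) + 1/(2*((2*1)*(-1))²*(1 + (2*1)*(-1))) = -188/(-442) + 1/(2*(2*(-1))²*(1 + 2*(-1))) = -188*(-1/442) + 1/(2*(-2)²*(1 - 2)) = 94/221 + 1/(2*4*(-1)) = 94/221 + 1/(-8) = 94/221 - ⅛ = 531/1768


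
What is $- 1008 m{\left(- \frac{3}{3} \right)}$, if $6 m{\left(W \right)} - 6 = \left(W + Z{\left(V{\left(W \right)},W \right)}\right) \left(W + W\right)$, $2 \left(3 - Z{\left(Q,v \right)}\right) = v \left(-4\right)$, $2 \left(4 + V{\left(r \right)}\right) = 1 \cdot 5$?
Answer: $-1008$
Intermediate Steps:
$V{\left(r \right)} = - \frac{3}{2}$ ($V{\left(r \right)} = -4 + \frac{1 \cdot 5}{2} = -4 + \frac{1}{2} \cdot 5 = -4 + \frac{5}{2} = - \frac{3}{2}$)
$Z{\left(Q,v \right)} = 3 + 2 v$ ($Z{\left(Q,v \right)} = 3 - \frac{v \left(-4\right)}{2} = 3 - \frac{\left(-4\right) v}{2} = 3 + 2 v$)
$m{\left(W \right)} = 1 + \frac{W \left(3 + 3 W\right)}{3}$ ($m{\left(W \right)} = 1 + \frac{\left(W + \left(3 + 2 W\right)\right) \left(W + W\right)}{6} = 1 + \frac{\left(3 + 3 W\right) 2 W}{6} = 1 + \frac{2 W \left(3 + 3 W\right)}{6} = 1 + \frac{W \left(3 + 3 W\right)}{3}$)
$- 1008 m{\left(- \frac{3}{3} \right)} = - 1008 \left(1 - \frac{3}{3} + \left(- \frac{3}{3}\right)^{2}\right) = - 1008 \left(1 - 1 + \left(\left(-3\right) \frac{1}{3}\right)^{2}\right) = - 1008 \left(1 - 1 + \left(-1\right)^{2}\right) = - 1008 \left(1 - 1 + 1\right) = \left(-1008\right) 1 = -1008$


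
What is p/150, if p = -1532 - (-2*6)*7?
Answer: -724/75 ≈ -9.6533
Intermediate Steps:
p = -1448 (p = -1532 - (-12)*7 = -1532 - 1*(-84) = -1532 + 84 = -1448)
p/150 = -1448/150 = (1/150)*(-1448) = -724/75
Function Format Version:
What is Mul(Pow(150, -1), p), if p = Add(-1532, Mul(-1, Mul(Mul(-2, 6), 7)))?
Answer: Rational(-724, 75) ≈ -9.6533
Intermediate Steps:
p = -1448 (p = Add(-1532, Mul(-1, Mul(-12, 7))) = Add(-1532, Mul(-1, -84)) = Add(-1532, 84) = -1448)
Mul(Pow(150, -1), p) = Mul(Pow(150, -1), -1448) = Mul(Rational(1, 150), -1448) = Rational(-724, 75)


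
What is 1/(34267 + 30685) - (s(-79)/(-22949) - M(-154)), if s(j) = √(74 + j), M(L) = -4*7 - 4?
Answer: -2078463/64952 + I*√5/22949 ≈ -32.0 + 9.7436e-5*I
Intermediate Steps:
M(L) = -32 (M(L) = -28 - 4 = -32)
1/(34267 + 30685) - (s(-79)/(-22949) - M(-154)) = 1/(34267 + 30685) - (√(74 - 79)/(-22949) - 1*(-32)) = 1/64952 - (√(-5)*(-1/22949) + 32) = 1/64952 - ((I*√5)*(-1/22949) + 32) = 1/64952 - (-I*√5/22949 + 32) = 1/64952 - (32 - I*√5/22949) = 1/64952 + (-32 + I*√5/22949) = -2078463/64952 + I*√5/22949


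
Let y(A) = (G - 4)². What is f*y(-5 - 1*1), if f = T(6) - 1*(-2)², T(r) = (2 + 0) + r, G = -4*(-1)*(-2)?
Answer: 576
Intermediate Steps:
G = -8 (G = 4*(-2) = -8)
T(r) = 2 + r
y(A) = 144 (y(A) = (-8 - 4)² = (-12)² = 144)
f = 4 (f = (2 + 6) - 1*(-2)² = 8 - 1*4 = 8 - 4 = 4)
f*y(-5 - 1*1) = 4*144 = 576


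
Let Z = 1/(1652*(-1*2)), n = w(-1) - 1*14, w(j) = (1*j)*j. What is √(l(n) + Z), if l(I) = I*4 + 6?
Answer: I*√125539610/1652 ≈ 6.7823*I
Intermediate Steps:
w(j) = j² (w(j) = j*j = j²)
n = -13 (n = (-1)² - 1*14 = 1 - 14 = -13)
l(I) = 6 + 4*I (l(I) = 4*I + 6 = 6 + 4*I)
Z = -1/3304 (Z = 1/(1652*(-2)) = 1/(-3304) = -1/3304 ≈ -0.00030266)
√(l(n) + Z) = √((6 + 4*(-13)) - 1/3304) = √((6 - 52) - 1/3304) = √(-46 - 1/3304) = √(-151985/3304) = I*√125539610/1652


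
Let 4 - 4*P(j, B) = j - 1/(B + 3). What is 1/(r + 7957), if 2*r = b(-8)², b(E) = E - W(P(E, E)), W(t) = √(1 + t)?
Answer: 12785560/102168685841 - 1280*√395/102168685841 ≈ 0.00012489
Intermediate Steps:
P(j, B) = 1 - j/4 + 1/(4*(3 + B)) (P(j, B) = 1 - (j - 1/(B + 3))/4 = 1 - (j - 1/(3 + B))/4 = 1 + (-j/4 + 1/(4*(3 + B))) = 1 - j/4 + 1/(4*(3 + B)))
b(E) = E - √(1 + (13 + E - E²)/(4*(3 + E))) (b(E) = E - √(1 + (13 - 3*E + 4*E - E*E)/(4*(3 + E))) = E - √(1 + (13 - 3*E + 4*E - E²)/(4*(3 + E))) = E - √(1 + (13 + E - E²)/(4*(3 + E))))
r = (-8 - √395/10)²/2 (r = (-8 - √79*√(-1/(3 - 8))/2)²/2 = (-8 - √79*√(-1/(-5))/2)²/2 = (-8 - √395/5/2)²/2 = (-8 - √395/10)²/2 ≈ 49.875)
1/(r + 7957) = 1/((80 + √395)²/200 + 7957) = 1/(7957 + (80 + √395)²/200)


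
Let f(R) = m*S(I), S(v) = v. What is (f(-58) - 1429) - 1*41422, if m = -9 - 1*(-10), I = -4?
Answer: -42855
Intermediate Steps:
m = 1 (m = -9 + 10 = 1)
f(R) = -4 (f(R) = 1*(-4) = -4)
(f(-58) - 1429) - 1*41422 = (-4 - 1429) - 1*41422 = -1433 - 41422 = -42855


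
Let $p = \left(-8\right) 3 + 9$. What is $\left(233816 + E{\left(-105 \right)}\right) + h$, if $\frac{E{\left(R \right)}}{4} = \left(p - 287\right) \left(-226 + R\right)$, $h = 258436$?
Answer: $892100$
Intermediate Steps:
$p = -15$ ($p = -24 + 9 = -15$)
$E{\left(R \right)} = 273008 - 1208 R$ ($E{\left(R \right)} = 4 \left(-15 - 287\right) \left(-226 + R\right) = 4 \left(- 302 \left(-226 + R\right)\right) = 4 \left(68252 - 302 R\right) = 273008 - 1208 R$)
$\left(233816 + E{\left(-105 \right)}\right) + h = \left(233816 + \left(273008 - -126840\right)\right) + 258436 = \left(233816 + \left(273008 + 126840\right)\right) + 258436 = \left(233816 + 399848\right) + 258436 = 633664 + 258436 = 892100$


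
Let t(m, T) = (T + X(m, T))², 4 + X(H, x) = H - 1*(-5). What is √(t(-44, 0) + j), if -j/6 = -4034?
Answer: √26053 ≈ 161.41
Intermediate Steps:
X(H, x) = 1 + H (X(H, x) = -4 + (H - 1*(-5)) = -4 + (H + 5) = -4 + (5 + H) = 1 + H)
t(m, T) = (1 + T + m)² (t(m, T) = (T + (1 + m))² = (1 + T + m)²)
j = 24204 (j = -6*(-4034) = 24204)
√(t(-44, 0) + j) = √((1 + 0 - 44)² + 24204) = √((-43)² + 24204) = √(1849 + 24204) = √26053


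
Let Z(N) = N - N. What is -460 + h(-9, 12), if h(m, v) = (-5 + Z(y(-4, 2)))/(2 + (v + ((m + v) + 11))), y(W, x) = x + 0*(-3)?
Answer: -12885/28 ≈ -460.18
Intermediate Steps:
y(W, x) = x (y(W, x) = x + 0 = x)
Z(N) = 0
h(m, v) = -5/(13 + m + 2*v) (h(m, v) = (-5 + 0)/(2 + (v + ((m + v) + 11))) = -5/(2 + (v + (11 + m + v))) = -5/(2 + (11 + m + 2*v)) = -5/(13 + m + 2*v))
-460 + h(-9, 12) = -460 - 5/(13 - 9 + 2*12) = -460 - 5/(13 - 9 + 24) = -460 - 5/28 = -12885/28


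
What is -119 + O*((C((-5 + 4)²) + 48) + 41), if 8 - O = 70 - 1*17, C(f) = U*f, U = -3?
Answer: -3989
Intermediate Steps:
C(f) = -3*f
O = -45 (O = 8 - (70 - 1*17) = 8 - (70 - 17) = 8 - 1*53 = 8 - 53 = -45)
-119 + O*((C((-5 + 4)²) + 48) + 41) = -119 - 45*((-3*(-5 + 4)² + 48) + 41) = -119 - 45*((-3*(-1)² + 48) + 41) = -119 - 45*((-3*1 + 48) + 41) = -119 - 45*((-3 + 48) + 41) = -119 - 45*(45 + 41) = -119 - 45*86 = -119 - 3870 = -3989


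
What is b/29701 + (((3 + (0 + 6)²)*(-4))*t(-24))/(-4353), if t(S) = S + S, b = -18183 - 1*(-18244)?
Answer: -74045185/43096151 ≈ -1.7181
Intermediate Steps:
b = 61 (b = -18183 + 18244 = 61)
t(S) = 2*S
b/29701 + (((3 + (0 + 6)²)*(-4))*t(-24))/(-4353) = 61/29701 + (((3 + (0 + 6)²)*(-4))*(2*(-24)))/(-4353) = 61*(1/29701) + (((3 + 6²)*(-4))*(-48))*(-1/4353) = 61/29701 + (((3 + 36)*(-4))*(-48))*(-1/4353) = 61/29701 + ((39*(-4))*(-48))*(-1/4353) = 61/29701 - 156*(-48)*(-1/4353) = 61/29701 + 7488*(-1/4353) = 61/29701 - 2496/1451 = -74045185/43096151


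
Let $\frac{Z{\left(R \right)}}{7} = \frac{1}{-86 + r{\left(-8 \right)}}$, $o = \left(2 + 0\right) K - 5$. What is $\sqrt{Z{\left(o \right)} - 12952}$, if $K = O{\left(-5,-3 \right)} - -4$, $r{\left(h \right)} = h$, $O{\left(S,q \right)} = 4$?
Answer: $\frac{i \sqrt{114444530}}{94} \approx 113.81 i$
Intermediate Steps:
$K = 8$ ($K = 4 - -4 = 4 + 4 = 8$)
$o = 11$ ($o = \left(2 + 0\right) 8 - 5 = 2 \cdot 8 - 5 = 16 - 5 = 11$)
$Z{\left(R \right)} = - \frac{7}{94}$ ($Z{\left(R \right)} = \frac{7}{-86 - 8} = \frac{7}{-94} = 7 \left(- \frac{1}{94}\right) = - \frac{7}{94}$)
$\sqrt{Z{\left(o \right)} - 12952} = \sqrt{- \frac{7}{94} - 12952} = \sqrt{- \frac{1217495}{94}} = \frac{i \sqrt{114444530}}{94}$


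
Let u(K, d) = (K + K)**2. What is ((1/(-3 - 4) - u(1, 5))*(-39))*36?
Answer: 40716/7 ≈ 5816.6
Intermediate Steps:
u(K, d) = 4*K**2 (u(K, d) = (2*K)**2 = 4*K**2)
((1/(-3 - 4) - u(1, 5))*(-39))*36 = ((1/(-3 - 4) - 4*1**2)*(-39))*36 = ((1/(-7) - 4)*(-39))*36 = ((-1/7 - 1*4)*(-39))*36 = ((-1/7 - 4)*(-39))*36 = -29/7*(-39)*36 = (1131/7)*36 = 40716/7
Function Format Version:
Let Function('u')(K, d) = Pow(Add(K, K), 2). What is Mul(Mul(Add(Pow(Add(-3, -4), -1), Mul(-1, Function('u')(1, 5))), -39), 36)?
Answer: Rational(40716, 7) ≈ 5816.6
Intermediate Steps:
Function('u')(K, d) = Mul(4, Pow(K, 2)) (Function('u')(K, d) = Pow(Mul(2, K), 2) = Mul(4, Pow(K, 2)))
Mul(Mul(Add(Pow(Add(-3, -4), -1), Mul(-1, Function('u')(1, 5))), -39), 36) = Mul(Mul(Add(Pow(Add(-3, -4), -1), Mul(-1, Mul(4, Pow(1, 2)))), -39), 36) = Mul(Mul(Add(Pow(-7, -1), Mul(-1, Mul(4, 1))), -39), 36) = Mul(Mul(Add(Rational(-1, 7), Mul(-1, 4)), -39), 36) = Mul(Mul(Add(Rational(-1, 7), -4), -39), 36) = Mul(Mul(Rational(-29, 7), -39), 36) = Mul(Rational(1131, 7), 36) = Rational(40716, 7)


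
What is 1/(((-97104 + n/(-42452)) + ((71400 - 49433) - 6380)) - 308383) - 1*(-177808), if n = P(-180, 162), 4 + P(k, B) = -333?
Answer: 2943084143754652/16552034463 ≈ 1.7781e+5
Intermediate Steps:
P(k, B) = -337 (P(k, B) = -4 - 333 = -337)
n = -337
1/(((-97104 + n/(-42452)) + ((71400 - 49433) - 6380)) - 308383) - 1*(-177808) = 1/(((-97104 - 337/(-42452)) + ((71400 - 49433) - 6380)) - 308383) - 1*(-177808) = 1/(((-97104 - 337*(-1/42452)) + (21967 - 6380)) - 308383) + 177808 = 1/(((-97104 + 337/42452) + 15587) - 308383) + 177808 = 1/((-4122258671/42452 + 15587) - 308383) + 177808 = 1/(-3460559347/42452 - 308383) + 177808 = 1/(-16552034463/42452) + 177808 = -42452/16552034463 + 177808 = 2943084143754652/16552034463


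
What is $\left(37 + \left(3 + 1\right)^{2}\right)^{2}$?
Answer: $2809$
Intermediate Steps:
$\left(37 + \left(3 + 1\right)^{2}\right)^{2} = \left(37 + 4^{2}\right)^{2} = \left(37 + 16\right)^{2} = 53^{2} = 2809$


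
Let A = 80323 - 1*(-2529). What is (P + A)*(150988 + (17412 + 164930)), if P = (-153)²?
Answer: 35419979130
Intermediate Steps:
P = 23409
A = 82852 (A = 80323 + 2529 = 82852)
(P + A)*(150988 + (17412 + 164930)) = (23409 + 82852)*(150988 + (17412 + 164930)) = 106261*(150988 + 182342) = 106261*333330 = 35419979130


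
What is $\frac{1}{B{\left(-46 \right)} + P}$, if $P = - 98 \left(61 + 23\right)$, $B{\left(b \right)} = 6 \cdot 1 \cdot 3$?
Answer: $- \frac{1}{8214} \approx -0.00012174$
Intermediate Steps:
$B{\left(b \right)} = 18$ ($B{\left(b \right)} = 6 \cdot 3 = 18$)
$P = -8232$ ($P = \left(-98\right) 84 = -8232$)
$\frac{1}{B{\left(-46 \right)} + P} = \frac{1}{18 - 8232} = \frac{1}{-8214} = - \frac{1}{8214}$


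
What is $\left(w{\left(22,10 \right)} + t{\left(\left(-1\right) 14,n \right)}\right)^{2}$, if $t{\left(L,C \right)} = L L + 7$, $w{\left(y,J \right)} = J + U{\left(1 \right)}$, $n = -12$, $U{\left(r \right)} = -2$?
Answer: $44521$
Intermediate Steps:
$w{\left(y,J \right)} = -2 + J$ ($w{\left(y,J \right)} = J - 2 = -2 + J$)
$t{\left(L,C \right)} = 7 + L^{2}$ ($t{\left(L,C \right)} = L^{2} + 7 = 7 + L^{2}$)
$\left(w{\left(22,10 \right)} + t{\left(\left(-1\right) 14,n \right)}\right)^{2} = \left(\left(-2 + 10\right) + \left(7 + \left(\left(-1\right) 14\right)^{2}\right)\right)^{2} = \left(8 + \left(7 + \left(-14\right)^{2}\right)\right)^{2} = \left(8 + \left(7 + 196\right)\right)^{2} = \left(8 + 203\right)^{2} = 211^{2} = 44521$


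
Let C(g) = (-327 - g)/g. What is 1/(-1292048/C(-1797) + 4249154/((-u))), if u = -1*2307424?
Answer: 40379920/63778654219011 ≈ 6.3313e-7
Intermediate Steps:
u = -2307424
C(g) = (-327 - g)/g
1/(-1292048/C(-1797) + 4249154/((-u))) = 1/(-1292048*(-1797/(-327 - 1*(-1797))) + 4249154/((-1*(-2307424)))) = 1/(-1292048*(-1797/(-327 + 1797)) + 4249154/2307424) = 1/(-1292048/((-1/1797*1470)) + 4249154*(1/2307424)) = 1/(-1292048/(-490/599) + 303511/164816) = 1/(-1292048*(-599/490) + 303511/164816) = 1/(386968376/245 + 303511/164816) = 1/(63778654219011/40379920) = 40379920/63778654219011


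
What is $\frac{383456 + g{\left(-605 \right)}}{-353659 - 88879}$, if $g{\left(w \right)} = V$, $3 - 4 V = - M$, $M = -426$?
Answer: $- \frac{1533401}{1770152} \approx -0.86625$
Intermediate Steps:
$V = - \frac{423}{4}$ ($V = \frac{3}{4} - \frac{\left(-1\right) \left(-426\right)}{4} = \frac{3}{4} - \frac{213}{2} = - \frac{423}{4} \approx -105.75$)
$g{\left(w \right)} = - \frac{423}{4}$
$\frac{383456 + g{\left(-605 \right)}}{-353659 - 88879} = \frac{383456 - \frac{423}{4}}{-353659 - 88879} = \frac{1533401}{4 \left(-442538\right)} = \frac{1533401}{4} \left(- \frac{1}{442538}\right) = - \frac{1533401}{1770152}$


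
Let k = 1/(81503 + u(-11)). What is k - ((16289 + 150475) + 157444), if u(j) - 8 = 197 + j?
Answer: -26486820975/81697 ≈ -3.2421e+5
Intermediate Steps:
u(j) = 205 + j (u(j) = 8 + (197 + j) = 205 + j)
k = 1/81697 (k = 1/(81503 + (205 - 11)) = 1/(81503 + 194) = 1/81697 ≈ 1.2240e-5)
k - ((16289 + 150475) + 157444) = 1/81697 - ((16289 + 150475) + 157444) = 1/81697 - (166764 + 157444) = 1/81697 - 1*324208 = 1/81697 - 324208 = -26486820975/81697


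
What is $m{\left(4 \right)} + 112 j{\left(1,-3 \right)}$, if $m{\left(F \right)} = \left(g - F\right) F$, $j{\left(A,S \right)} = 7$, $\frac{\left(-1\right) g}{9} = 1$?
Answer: $732$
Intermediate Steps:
$g = -9$ ($g = \left(-9\right) 1 = -9$)
$m{\left(F \right)} = F \left(-9 - F\right)$ ($m{\left(F \right)} = \left(-9 - F\right) F = F \left(-9 - F\right)$)
$m{\left(4 \right)} + 112 j{\left(1,-3 \right)} = \left(-1\right) 4 \left(9 + 4\right) + 112 \cdot 7 = \left(-1\right) 4 \cdot 13 + 784 = -52 + 784 = 732$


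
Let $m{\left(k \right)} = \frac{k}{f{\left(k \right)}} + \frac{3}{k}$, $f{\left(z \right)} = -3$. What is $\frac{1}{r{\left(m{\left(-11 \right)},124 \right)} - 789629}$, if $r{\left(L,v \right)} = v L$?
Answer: $- \frac{33}{26043869} \approx -1.2671 \cdot 10^{-6}$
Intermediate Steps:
$m{\left(k \right)} = \frac{3}{k} - \frac{k}{3}$ ($m{\left(k \right)} = \frac{k}{-3} + \frac{3}{k} = k \left(- \frac{1}{3}\right) + \frac{3}{k} = - \frac{k}{3} + \frac{3}{k} = \frac{3}{k} - \frac{k}{3}$)
$r{\left(L,v \right)} = L v$
$\frac{1}{r{\left(m{\left(-11 \right)},124 \right)} - 789629} = \frac{1}{\left(\frac{3}{-11} - - \frac{11}{3}\right) 124 - 789629} = \frac{1}{\left(3 \left(- \frac{1}{11}\right) + \frac{11}{3}\right) 124 - 789629} = \frac{1}{\left(- \frac{3}{11} + \frac{11}{3}\right) 124 - 789629} = \frac{1}{\frac{112}{33} \cdot 124 - 789629} = \frac{1}{\frac{13888}{33} - 789629} = \frac{1}{- \frac{26043869}{33}} = - \frac{33}{26043869}$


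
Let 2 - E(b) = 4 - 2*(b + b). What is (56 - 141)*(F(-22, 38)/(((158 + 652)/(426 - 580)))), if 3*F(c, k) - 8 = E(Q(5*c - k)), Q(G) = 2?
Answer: 18326/243 ≈ 75.416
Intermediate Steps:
E(b) = -2 + 4*b (E(b) = 2 - (4 - 2*(b + b)) = 2 - (4 - 2*2*b) = 2 - (4 - 4*b) = 2 + (-4 + 4*b) = -2 + 4*b)
F(c, k) = 14/3 (F(c, k) = 8/3 + (-2 + 4*2)/3 = 8/3 + (-2 + 8)/3 = 8/3 + (⅓)*6 = 8/3 + 2 = 14/3)
(56 - 141)*(F(-22, 38)/(((158 + 652)/(426 - 580)))) = (56 - 141)*(14/(3*(((158 + 652)/(426 - 580))))) = -1190/(3*(810/(-154))) = -1190/(3*(810*(-1/154))) = -1190/(3*(-405/77)) = -1190*(-77)/(3*405) = -85*(-1078/1215) = 18326/243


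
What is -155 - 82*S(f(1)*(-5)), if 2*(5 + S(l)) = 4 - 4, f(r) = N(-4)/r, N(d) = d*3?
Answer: 255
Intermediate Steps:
N(d) = 3*d
f(r) = -12/r (f(r) = (3*(-4))/r = -12/r)
S(l) = -5 (S(l) = -5 + (4 - 4)/2 = -5 + (1/2)*0 = -5 + 0 = -5)
-155 - 82*S(f(1)*(-5)) = -155 - 82*(-5) = -155 + 410 = 255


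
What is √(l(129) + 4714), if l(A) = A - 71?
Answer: 2*√1193 ≈ 69.080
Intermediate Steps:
l(A) = -71 + A
√(l(129) + 4714) = √((-71 + 129) + 4714) = √(58 + 4714) = √4772 = 2*√1193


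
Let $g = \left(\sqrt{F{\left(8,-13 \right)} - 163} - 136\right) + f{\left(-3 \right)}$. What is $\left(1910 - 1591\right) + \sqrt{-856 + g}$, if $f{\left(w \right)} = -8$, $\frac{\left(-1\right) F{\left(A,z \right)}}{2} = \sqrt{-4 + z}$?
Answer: $319 + \sqrt{-1000 + \sqrt{-163 - 2 i \sqrt{17}}} \approx 319.2 - 31.618 i$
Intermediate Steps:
$F{\left(A,z \right)} = - 2 \sqrt{-4 + z}$
$g = -144 + \sqrt{-163 - 2 i \sqrt{17}}$ ($g = \left(\sqrt{- 2 \sqrt{-4 - 13} - 163} - 136\right) - 8 = \left(\sqrt{- 2 \sqrt{-17} - 163} - 136\right) - 8 = \left(\sqrt{- 2 i \sqrt{17} - 163} - 136\right) - 8 = \left(\sqrt{-163 - 2 i \sqrt{17}} - 136\right) - 8 = \left(-136 + \sqrt{-163 - 2 i \sqrt{17}}\right) - 8 = -144 + \sqrt{-163 - 2 i \sqrt{17}} \approx -143.68 - 12.771 i$)
$\left(1910 - 1591\right) + \sqrt{-856 + g} = \left(1910 - 1591\right) + \sqrt{-856 - \left(144 - \sqrt{-163 - 2 i \sqrt{17}}\right)} = 319 + \sqrt{-1000 + \sqrt{-163 - 2 i \sqrt{17}}}$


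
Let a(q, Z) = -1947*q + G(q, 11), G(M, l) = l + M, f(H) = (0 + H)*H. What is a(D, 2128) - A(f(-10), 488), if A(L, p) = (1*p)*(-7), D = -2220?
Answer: 4323547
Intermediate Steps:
f(H) = H² (f(H) = H*H = H²)
G(M, l) = M + l
A(L, p) = -7*p (A(L, p) = p*(-7) = -7*p)
a(q, Z) = 11 - 1946*q (a(q, Z) = -1947*q + (q + 11) = -1947*q + (11 + q) = 11 - 1946*q)
a(D, 2128) - A(f(-10), 488) = (11 - 1946*(-2220)) - (-7)*488 = (11 + 4320120) - 1*(-3416) = 4320131 + 3416 = 4323547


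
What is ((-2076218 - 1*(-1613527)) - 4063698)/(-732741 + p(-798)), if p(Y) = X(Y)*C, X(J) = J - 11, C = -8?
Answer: 4526389/726269 ≈ 6.2324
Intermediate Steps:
X(J) = -11 + J
p(Y) = 88 - 8*Y (p(Y) = (-11 + Y)*(-8) = 88 - 8*Y)
((-2076218 - 1*(-1613527)) - 4063698)/(-732741 + p(-798)) = ((-2076218 - 1*(-1613527)) - 4063698)/(-732741 + (88 - 8*(-798))) = ((-2076218 + 1613527) - 4063698)/(-732741 + (88 + 6384)) = (-462691 - 4063698)/(-732741 + 6472) = -4526389/(-726269) = -4526389*(-1/726269) = 4526389/726269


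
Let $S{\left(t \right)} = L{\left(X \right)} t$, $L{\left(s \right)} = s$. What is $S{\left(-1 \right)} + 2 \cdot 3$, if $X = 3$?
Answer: $3$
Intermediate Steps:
$S{\left(t \right)} = 3 t$
$S{\left(-1 \right)} + 2 \cdot 3 = 3 \left(-1\right) + 2 \cdot 3 = -3 + 6 = 3$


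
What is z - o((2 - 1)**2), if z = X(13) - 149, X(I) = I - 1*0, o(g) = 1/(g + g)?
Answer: -273/2 ≈ -136.50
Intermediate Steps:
o(g) = 1/(2*g)
X(I) = I (X(I) = I + 0 = I)
z = -136 (z = 13 - 149 = -136)
z - o((2 - 1)**2) = -136 - 1/(2*((2 - 1)**2)) = -136 - 1/(2*(1**2)) = -136 - 1/(2*1) = -136 - 1/2 = -273/2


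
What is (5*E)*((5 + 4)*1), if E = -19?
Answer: -855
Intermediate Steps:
(5*E)*((5 + 4)*1) = (5*(-19))*((5 + 4)*1) = -855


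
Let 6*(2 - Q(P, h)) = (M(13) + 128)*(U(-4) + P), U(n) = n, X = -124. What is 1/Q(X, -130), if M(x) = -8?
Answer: 1/2562 ≈ 0.00039032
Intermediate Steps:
Q(P, h) = 82 - 20*P (Q(P, h) = 2 - (-8 + 128)*(-4 + P)/6 = 2 - 20*(-4 + P) = 2 - (-480 + 120*P)/6 = 2 + (80 - 20*P) = 82 - 20*P)
1/Q(X, -130) = 1/(82 - 20*(-124)) = 1/(82 + 2480) = 1/2562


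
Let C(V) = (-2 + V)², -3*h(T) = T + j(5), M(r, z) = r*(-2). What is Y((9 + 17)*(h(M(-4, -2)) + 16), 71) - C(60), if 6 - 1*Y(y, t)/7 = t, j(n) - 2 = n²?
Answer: -3819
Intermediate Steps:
M(r, z) = -2*r
j(n) = 2 + n²
h(T) = -9 - T/3 (h(T) = -(T + (2 + 5²))/3 = -(T + (2 + 25))/3 = -(T + 27)/3 = -(27 + T)/3 = -9 - T/3)
Y(y, t) = 42 - 7*t
Y((9 + 17)*(h(M(-4, -2)) + 16), 71) - C(60) = (42 - 7*71) - (-2 + 60)² = (42 - 497) - 1*58² = -455 - 1*3364 = -455 - 3364 = -3819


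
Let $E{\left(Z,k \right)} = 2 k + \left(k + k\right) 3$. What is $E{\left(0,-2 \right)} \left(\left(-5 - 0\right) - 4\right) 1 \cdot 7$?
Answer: $1008$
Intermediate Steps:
$E{\left(Z,k \right)} = 8 k$ ($E{\left(Z,k \right)} = 2 k + 2 k 3 = 2 k + 6 k = 8 k$)
$E{\left(0,-2 \right)} \left(\left(-5 - 0\right) - 4\right) 1 \cdot 7 = 8 \left(-2\right) \left(\left(-5 - 0\right) - 4\right) 1 \cdot 7 = - 16 \left(\left(-5 + 0\right) - 4\right) 1 \cdot 7 = - 16 \left(-5 - 4\right) 1 \cdot 7 = \left(-16\right) \left(-9\right) 1 \cdot 7 = 144 \cdot 1 \cdot 7 = 144 \cdot 7 = 1008$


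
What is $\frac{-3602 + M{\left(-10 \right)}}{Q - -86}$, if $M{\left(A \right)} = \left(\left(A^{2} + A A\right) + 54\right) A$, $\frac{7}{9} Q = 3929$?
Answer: $- \frac{42994}{35963} \approx -1.1955$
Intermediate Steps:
$Q = \frac{35361}{7}$ ($Q = \frac{9}{7} \cdot 3929 = \frac{35361}{7} \approx 5051.6$)
$M{\left(A \right)} = A \left(54 + 2 A^{2}\right)$ ($M{\left(A \right)} = \left(\left(A^{2} + A^{2}\right) + 54\right) A = \left(2 A^{2} + 54\right) A = \left(54 + 2 A^{2}\right) A = A \left(54 + 2 A^{2}\right)$)
$\frac{-3602 + M{\left(-10 \right)}}{Q - -86} = \frac{-3602 + 2 \left(-10\right) \left(27 + \left(-10\right)^{2}\right)}{\frac{35361}{7} - -86} = \frac{-3602 + 2 \left(-10\right) \left(27 + 100\right)}{\frac{35361}{7} + \left(-26 + 112\right)} = \frac{-3602 + 2 \left(-10\right) 127}{\frac{35361}{7} + 86} = \frac{-3602 - 2540}{\frac{35963}{7}} = \left(-6142\right) \frac{7}{35963} = - \frac{42994}{35963}$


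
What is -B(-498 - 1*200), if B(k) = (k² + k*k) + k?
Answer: -973710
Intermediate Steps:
B(k) = k + 2*k² (B(k) = (k² + k²) + k = 2*k² + k = k + 2*k²)
-B(-498 - 1*200) = -(-498 - 1*200)*(1 + 2*(-498 - 1*200)) = -(-498 - 200)*(1 + 2*(-498 - 200)) = -(-698)*(1 + 2*(-698)) = -(-698)*(1 - 1396) = -(-698)*(-1395) = -1*973710 = -973710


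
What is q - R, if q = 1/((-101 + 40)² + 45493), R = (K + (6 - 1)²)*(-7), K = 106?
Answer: 45129239/49214 ≈ 917.00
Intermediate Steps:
R = -917 (R = (106 + (6 - 1)²)*(-7) = (106 + 5²)*(-7) = (106 + 25)*(-7) = 131*(-7) = -917)
q = 1/49214 (q = 1/((-61)² + 45493) = 1/(3721 + 45493) = 1/49214 ≈ 2.0319e-5)
q - R = 1/49214 - 1*(-917) = 1/49214 + 917 = 45129239/49214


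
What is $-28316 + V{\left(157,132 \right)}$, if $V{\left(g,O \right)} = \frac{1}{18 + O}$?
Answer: $- \frac{4247399}{150} \approx -28316.0$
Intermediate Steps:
$-28316 + V{\left(157,132 \right)} = -28316 + \frac{1}{18 + 132} = -28316 + \frac{1}{150} = - \frac{4247399}{150}$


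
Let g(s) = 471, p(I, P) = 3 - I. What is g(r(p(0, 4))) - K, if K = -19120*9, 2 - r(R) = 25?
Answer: 172551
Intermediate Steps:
r(R) = -23 (r(R) = 2 - 1*25 = 2 - 25 = -23)
K = -172080
g(r(p(0, 4))) - K = 471 - 1*(-172080) = 471 + 172080 = 172551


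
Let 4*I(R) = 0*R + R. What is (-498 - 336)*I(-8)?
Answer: 1668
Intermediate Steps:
I(R) = R/4 (I(R) = (0*R + R)/4 = (0 + R)/4 = R/4)
(-498 - 336)*I(-8) = (-498 - 336)*((1/4)*(-8)) = -834*(-2) = 1668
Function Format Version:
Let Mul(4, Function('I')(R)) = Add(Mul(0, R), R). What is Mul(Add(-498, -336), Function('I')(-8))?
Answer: 1668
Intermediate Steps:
Function('I')(R) = Mul(Rational(1, 4), R) (Function('I')(R) = Mul(Rational(1, 4), Add(Mul(0, R), R)) = Mul(Rational(1, 4), Add(0, R)) = Mul(Rational(1, 4), R))
Mul(Add(-498, -336), Function('I')(-8)) = Mul(Add(-498, -336), Mul(Rational(1, 4), -8)) = Mul(-834, -2) = 1668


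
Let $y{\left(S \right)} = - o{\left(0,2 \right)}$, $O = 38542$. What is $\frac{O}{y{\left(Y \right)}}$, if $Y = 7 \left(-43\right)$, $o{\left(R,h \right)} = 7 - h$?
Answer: $- \frac{38542}{5} \approx -7708.4$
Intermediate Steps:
$Y = -301$
$y{\left(S \right)} = -5$ ($y{\left(S \right)} = - (7 - 2) = \left(-1\right) 5 = -5$)
$\frac{O}{y{\left(Y \right)}} = \frac{38542}{-5} = 38542 \left(- \frac{1}{5}\right) = - \frac{38542}{5}$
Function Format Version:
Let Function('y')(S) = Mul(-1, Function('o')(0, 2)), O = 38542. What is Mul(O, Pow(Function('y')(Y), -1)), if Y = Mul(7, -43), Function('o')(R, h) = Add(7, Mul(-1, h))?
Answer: Rational(-38542, 5) ≈ -7708.4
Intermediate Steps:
Y = -301
Function('y')(S) = -5 (Function('y')(S) = Mul(-1, Add(7, Mul(-1, 2))) = Mul(-1, Add(7, -2)) = Mul(-1, 5) = -5)
Mul(O, Pow(Function('y')(Y), -1)) = Mul(38542, Pow(-5, -1)) = Mul(38542, Rational(-1, 5)) = Rational(-38542, 5)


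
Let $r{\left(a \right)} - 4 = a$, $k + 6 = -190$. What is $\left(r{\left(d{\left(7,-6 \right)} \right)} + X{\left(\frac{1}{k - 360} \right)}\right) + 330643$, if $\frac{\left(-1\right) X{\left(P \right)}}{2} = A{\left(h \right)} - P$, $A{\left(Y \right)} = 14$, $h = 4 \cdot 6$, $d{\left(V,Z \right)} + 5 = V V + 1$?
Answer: $\frac{91924591}{278} \approx 3.3066 \cdot 10^{5}$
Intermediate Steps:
$k = -196$ ($k = -6 - 190 = -196$)
$d{\left(V,Z \right)} = -4 + V^{2}$ ($d{\left(V,Z \right)} = -5 + \left(V V + 1\right) = -5 + \left(V^{2} + 1\right) = -5 + \left(1 + V^{2}\right) = -4 + V^{2}$)
$r{\left(a \right)} = 4 + a$
$h = 24$
$X{\left(P \right)} = -28 + 2 P$ ($X{\left(P \right)} = - 2 \left(14 - P\right) = -28 + 2 P$)
$\left(r{\left(d{\left(7,-6 \right)} \right)} + X{\left(\frac{1}{k - 360} \right)}\right) + 330643 = \left(\left(4 - \left(4 - 7^{2}\right)\right) - \left(28 - \frac{2}{-196 - 360}\right)\right) + 330643 = \left(\left(4 + \left(-4 + 49\right)\right) - \left(28 - \frac{2}{-556}\right)\right) + 330643 = \left(\left(4 + 45\right) + \left(-28 + 2 \left(- \frac{1}{556}\right)\right)\right) + 330643 = \left(49 - \frac{7785}{278}\right) + 330643 = \frac{5837}{278} + 330643 = \frac{91924591}{278}$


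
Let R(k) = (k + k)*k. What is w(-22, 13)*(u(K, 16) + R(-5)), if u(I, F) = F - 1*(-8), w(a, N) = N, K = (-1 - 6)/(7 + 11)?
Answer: 962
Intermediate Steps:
R(k) = 2*k² (R(k) = (2*k)*k = 2*k²)
K = -7/18 ≈ -0.38889
u(I, F) = 8 + F (u(I, F) = F + 8 = 8 + F)
w(-22, 13)*(u(K, 16) + R(-5)) = 13*((8 + 16) + 2*(-5)²) = 13*(24 + 2*25) = 13*(24 + 50) = 13*74 = 962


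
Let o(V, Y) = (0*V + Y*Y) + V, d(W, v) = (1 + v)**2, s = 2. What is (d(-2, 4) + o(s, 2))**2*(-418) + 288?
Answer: -401410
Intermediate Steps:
o(V, Y) = V + Y**2 (o(V, Y) = (0 + Y**2) + V = Y**2 + V = V + Y**2)
(d(-2, 4) + o(s, 2))**2*(-418) + 288 = ((1 + 4)**2 + (2 + 2**2))**2*(-418) + 288 = (5**2 + (2 + 4))**2*(-418) + 288 = (25 + 6)**2*(-418) + 288 = 31**2*(-418) + 288 = 961*(-418) + 288 = -401698 + 288 = -401410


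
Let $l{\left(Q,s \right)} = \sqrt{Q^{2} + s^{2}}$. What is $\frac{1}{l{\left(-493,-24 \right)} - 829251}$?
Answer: $- \frac{829251}{687656977376} - \frac{5 \sqrt{9745}}{687656977376} \approx -1.2066 \cdot 10^{-6}$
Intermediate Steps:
$\frac{1}{l{\left(-493,-24 \right)} - 829251} = \frac{1}{\sqrt{\left(-493\right)^{2} + \left(-24\right)^{2}} - 829251} = \frac{1}{\sqrt{243049 + 576} - 829251} = \frac{1}{\sqrt{243625} - 829251} = \frac{1}{5 \sqrt{9745} - 829251} = \frac{1}{-829251 + 5 \sqrt{9745}}$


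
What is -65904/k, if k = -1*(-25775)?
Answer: -65904/25775 ≈ -2.5569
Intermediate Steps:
k = 25775
-65904/k = -65904/25775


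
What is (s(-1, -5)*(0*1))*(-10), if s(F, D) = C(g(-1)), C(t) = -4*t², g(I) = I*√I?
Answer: 0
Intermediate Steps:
g(I) = I^(3/2)
s(F, D) = 4 (s(F, D) = -4*((-1)^(3/2))² = -4*(-I)² = -4*(-1) = 4)
(s(-1, -5)*(0*1))*(-10) = (4*(0*1))*(-10) = (4*0)*(-10) = 0*(-10) = 0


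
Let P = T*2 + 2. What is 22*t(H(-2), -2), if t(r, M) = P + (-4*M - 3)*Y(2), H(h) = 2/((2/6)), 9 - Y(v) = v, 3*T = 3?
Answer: 858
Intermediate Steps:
T = 1 (T = (⅓)*3 = 1)
Y(v) = 9 - v
P = 4 (P = 1*2 + 2 = 2 + 2 = 4)
H(h) = 6 (H(h) = 2/((2*(⅙))) = 2/(⅓) = 2*3 = 6)
t(r, M) = -17 - 28*M (t(r, M) = 4 + (-4*M - 3)*(9 - 1*2) = 4 + (-3 - 4*M)*(9 - 2) = 4 + (-3 - 4*M)*7 = 4 + (-21 - 28*M) = -17 - 28*M)
22*t(H(-2), -2) = 22*(-17 - 28*(-2)) = 22*(-17 + 56) = 22*39 = 858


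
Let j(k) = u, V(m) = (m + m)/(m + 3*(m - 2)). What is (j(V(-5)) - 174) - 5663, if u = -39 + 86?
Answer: -5790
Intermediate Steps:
u = 47
V(m) = 2*m/(-6 + 4*m) (V(m) = (2*m)/(m + 3*(-2 + m)) = (2*m)/(m + (-6 + 3*m)) = (2*m)/(-6 + 4*m) = 2*m/(-6 + 4*m))
j(k) = 47
(j(V(-5)) - 174) - 5663 = (47 - 174) - 5663 = -127 - 5663 = -5790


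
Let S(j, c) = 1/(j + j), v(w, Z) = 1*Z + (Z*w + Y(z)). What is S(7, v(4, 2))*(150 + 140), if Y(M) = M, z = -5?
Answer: 145/7 ≈ 20.714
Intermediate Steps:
v(w, Z) = -5 + Z + Z*w (v(w, Z) = 1*Z + (Z*w - 5) = Z + (-5 + Z*w) = -5 + Z + Z*w)
S(j, c) = 1/(2*j)
S(7, v(4, 2))*(150 + 140) = ((½)/7)*(150 + 140) = ((½)*(⅐))*290 = (1/14)*290 = 145/7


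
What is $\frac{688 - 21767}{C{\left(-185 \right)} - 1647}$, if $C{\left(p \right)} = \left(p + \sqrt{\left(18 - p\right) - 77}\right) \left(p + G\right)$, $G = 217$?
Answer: $\frac{22786399}{8161495} + \frac{2023584 \sqrt{14}}{57130465} \approx 2.9245$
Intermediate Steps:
$C{\left(p \right)} = \left(217 + p\right) \left(p + \sqrt{-59 - p}\right)$ ($C{\left(p \right)} = \left(p + \sqrt{\left(18 - p\right) - 77}\right) \left(p + 217\right) = \left(p + \sqrt{-59 - p}\right) \left(217 + p\right) = \left(217 + p\right) \left(p + \sqrt{-59 - p}\right)$)
$\frac{688 - 21767}{C{\left(-185 \right)} - 1647} = \frac{688 - 21767}{\left(\left(-185\right)^{2} + 217 \left(-185\right) + 217 \sqrt{-59 - -185} - 185 \sqrt{-59 - -185}\right) - 1647} = - \frac{21079}{\left(34225 - 40145 + 217 \sqrt{-59 + 185} - 185 \sqrt{-59 + 185}\right) - 1647} = - \frac{21079}{\left(34225 - 40145 + 217 \sqrt{126} - 185 \sqrt{126}\right) - 1647} = - \frac{21079}{\left(34225 - 40145 + 217 \cdot 3 \sqrt{14} - 185 \cdot 3 \sqrt{14}\right) - 1647} = - \frac{21079}{\left(34225 - 40145 + 651 \sqrt{14} - 555 \sqrt{14}\right) - 1647} = - \frac{21079}{\left(-5920 + 96 \sqrt{14}\right) - 1647} = - \frac{21079}{-7567 + 96 \sqrt{14}}$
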